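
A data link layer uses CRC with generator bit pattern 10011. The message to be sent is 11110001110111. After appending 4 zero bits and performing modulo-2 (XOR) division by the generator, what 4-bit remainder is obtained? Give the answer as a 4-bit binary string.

Append 4 zeros: 111100011101110000. Divide by 10011 (XOR where the leading bit is 1):
  pos 0: 11110 XOR 10011 = 01101
  pos 1: 11010 XOR 10011 = 01001
  pos 2: 10010 XOR 10011 = 00001
  pos 6: 11110 XOR 10011 = 01101
  pos 7: 11011 XOR 10011 = 01000
  pos 8: 10001 XOR 10011 = 00010
  pos 11: 10100 XOR 10011 = 00111
  pos 13: 11100 XOR 10011 = 01111
Remainder (last 4 bits) = 1111. This is the CRC / FCS.

1111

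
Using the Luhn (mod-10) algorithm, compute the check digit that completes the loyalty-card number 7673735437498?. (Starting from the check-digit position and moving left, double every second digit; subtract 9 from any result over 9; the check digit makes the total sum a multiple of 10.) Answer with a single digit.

Partial digits right→left: 8 9 4 7 3 4 5 3 7 3 7 6 7
Double every second digit counting from the check-digit position (so the 1st, 3rd, 5th, ... of the partial from the right).
  doubled (with −9 where >9): 7 8 6 1 5 5 5 → sum 37
  kept as-is: 9 7 4 3 3 6 → sum 32
Total = 37 + 32 = 69.
Check digit = (10 − (69 mod 10)) mod 10 = 1.

1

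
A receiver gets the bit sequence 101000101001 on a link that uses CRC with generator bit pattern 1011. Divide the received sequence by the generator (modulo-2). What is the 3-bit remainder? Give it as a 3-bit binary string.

Modulo-2 division of 101000101001 by 1011:
  pos 0: 1010 XOR 1011 = 0001
  pos 3: 1001 XOR 1011 = 0010
  pos 5: 1001 XOR 1011 = 0010
  pos 7: 1000 XOR 1011 = 0011
Remainder = 111 (nonzero — an error is detected).

111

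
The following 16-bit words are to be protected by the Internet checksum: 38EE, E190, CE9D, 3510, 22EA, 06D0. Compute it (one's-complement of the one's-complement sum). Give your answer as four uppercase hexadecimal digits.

B818

One's-complement addition (fold any carry out of bit 15 back into bit 0):
  0x38EE + 0xE190 = 0x11A7E → wrap carry → 0x1A7F
  0x1A7F + 0xCE9D = 0x0E91C
  0xE91C + 0x3510 = 0x11E2C → wrap carry → 0x1E2D
  0x1E2D + 0x22EA = 0x04117
  0x4117 + 0x06D0 = 0x047E7
One's-complement sum = 0x47E7.
Checksum = ~0x47E7 & 0xFFFF = 0xB818.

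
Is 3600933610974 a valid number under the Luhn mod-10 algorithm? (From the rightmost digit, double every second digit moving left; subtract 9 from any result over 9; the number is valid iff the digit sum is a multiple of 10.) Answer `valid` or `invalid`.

From the right, keep odd positions and double even positions (subtract 9 from any doubled value over 9):
  doubled (positions 2,4,...): 5 0 3 6 0 3 → sum 17
  kept (positions 1,3,...): 4 9 1 3 9 0 3 → sum 29
Total = 46.
46 mod 10 = 6, so the number is invalid.

invalid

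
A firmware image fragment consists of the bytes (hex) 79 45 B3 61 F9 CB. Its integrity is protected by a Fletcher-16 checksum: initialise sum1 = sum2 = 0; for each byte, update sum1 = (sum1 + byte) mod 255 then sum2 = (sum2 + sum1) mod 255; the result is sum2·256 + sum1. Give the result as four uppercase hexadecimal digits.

Running sums (mod 255):
  after byte 0 (79): sum1=121, sum2=121
  after byte 1 (45): sum1=190, sum2=56
  after byte 2 (B3): sum1=114, sum2=170
  after byte 3 (61): sum1=211, sum2=126
  after byte 4 (F9): sum1=205, sum2=76
  after byte 5 (CB): sum1=153, sum2=229
Checksum = sum2·256 + sum1 = 229·256 + 153 = 58777 = 0xE599.

E599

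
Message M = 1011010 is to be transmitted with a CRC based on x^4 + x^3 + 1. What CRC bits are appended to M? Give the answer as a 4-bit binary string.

1000

Append 4 zeros: 10110100000. Divide by 11001 (XOR where the leading bit is 1):
  pos 0: 10110 XOR 11001 = 01111
  pos 1: 11111 XOR 11001 = 00110
  pos 3: 11000 XOR 11001 = 00001
Remainder (last 4 bits) = 1000. This is the CRC / FCS.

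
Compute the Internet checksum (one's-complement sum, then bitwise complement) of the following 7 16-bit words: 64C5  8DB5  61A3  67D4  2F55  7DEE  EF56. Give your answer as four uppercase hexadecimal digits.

A772

One's-complement addition (fold any carry out of bit 15 back into bit 0):
  0x64C5 + 0x8DB5 = 0x0F27A
  0xF27A + 0x61A3 = 0x1541D → wrap carry → 0x541E
  0x541E + 0x67D4 = 0x0BBF2
  0xBBF2 + 0x2F55 = 0x0EB47
  0xEB47 + 0x7DEE = 0x16935 → wrap carry → 0x6936
  0x6936 + 0xEF56 = 0x1588C → wrap carry → 0x588D
One's-complement sum = 0x588D.
Checksum = ~0x588D & 0xFFFF = 0xA772.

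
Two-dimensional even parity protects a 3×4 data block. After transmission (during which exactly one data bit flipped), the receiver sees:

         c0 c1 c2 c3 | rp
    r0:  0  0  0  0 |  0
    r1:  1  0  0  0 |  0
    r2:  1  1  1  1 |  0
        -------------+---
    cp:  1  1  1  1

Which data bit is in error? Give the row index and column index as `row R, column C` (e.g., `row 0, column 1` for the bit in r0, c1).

row 1, column 0

Recompute each row's even parity and compare to rp:
  r0: data parity 0, sent rp 0 → ok
  r1: data parity 1, sent rp 0 → mismatch
  r2: data parity 0, sent rp 0 → ok
Recompute each column's even parity and compare to cp:
  c0: data parity 0, sent cp 1 → mismatch
  c1: data parity 1, sent cp 1 → ok
  c2: data parity 1, sent cp 1 → ok
  c3: data parity 1, sent cp 1 → ok
Exactly one row (r1) and one column (c0) fail → the flipped bit is at their intersection.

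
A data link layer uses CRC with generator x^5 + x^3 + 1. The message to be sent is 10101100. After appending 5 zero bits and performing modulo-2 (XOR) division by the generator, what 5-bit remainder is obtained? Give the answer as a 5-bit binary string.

11010

Append 5 zeros: 1010110000000. Divide by 101001 (XOR where the leading bit is 1):
  pos 0: 101011 XOR 101001 = 000010
  pos 4: 100000 XOR 101001 = 001001
  pos 6: 100100 XOR 101001 = 001101
Remainder (last 5 bits) = 11010. This is the CRC / FCS.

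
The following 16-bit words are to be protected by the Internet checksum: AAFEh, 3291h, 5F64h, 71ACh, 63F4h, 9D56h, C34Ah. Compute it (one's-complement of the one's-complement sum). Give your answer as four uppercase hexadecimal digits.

One's-complement addition (fold any carry out of bit 15 back into bit 0):
  0xAAFE + 0x3291 = 0x0DD8F
  0xDD8F + 0x5F64 = 0x13CF3 → wrap carry → 0x3CF4
  0x3CF4 + 0x71AC = 0x0AEA0
  0xAEA0 + 0x63F4 = 0x11294 → wrap carry → 0x1295
  0x1295 + 0x9D56 = 0x0AFEB
  0xAFEB + 0xC34A = 0x17335 → wrap carry → 0x7336
One's-complement sum = 0x7336.
Checksum = ~0x7336 & 0xFFFF = 0x8CC9.

8CC9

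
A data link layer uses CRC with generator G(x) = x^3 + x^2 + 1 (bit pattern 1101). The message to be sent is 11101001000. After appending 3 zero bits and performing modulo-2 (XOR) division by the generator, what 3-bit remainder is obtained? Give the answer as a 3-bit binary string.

000

Append 3 zeros: 11101001000000. Divide by 1101 (XOR where the leading bit is 1):
  pos 0: 1110 XOR 1101 = 0011
  pos 2: 1110 XOR 1101 = 0011
  pos 4: 1101 XOR 1101 = 0000
Remainder (last 3 bits) = 000. This is the CRC / FCS.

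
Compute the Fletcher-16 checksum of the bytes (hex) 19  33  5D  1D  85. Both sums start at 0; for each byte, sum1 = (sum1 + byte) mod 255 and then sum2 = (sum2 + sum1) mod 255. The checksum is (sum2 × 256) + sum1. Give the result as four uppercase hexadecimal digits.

224C

Running sums (mod 255):
  after byte 0 (19): sum1=25, sum2=25
  after byte 1 (33): sum1=76, sum2=101
  after byte 2 (5D): sum1=169, sum2=15
  after byte 3 (1D): sum1=198, sum2=213
  after byte 4 (85): sum1=76, sum2=34
Checksum = sum2·256 + sum1 = 34·256 + 76 = 8780 = 0x224C.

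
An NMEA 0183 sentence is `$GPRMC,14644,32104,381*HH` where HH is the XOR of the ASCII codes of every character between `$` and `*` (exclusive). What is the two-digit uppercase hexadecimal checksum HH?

5A

XOR the ASCII codes of the payload characters:
  'G' = 0x47 → acc = 0x47
  'P' = 0x50 → acc = 0x17
  'R' = 0x52 → acc = 0x45
  'M' = 0x4D → acc = 0x08
  'C' = 0x43 → acc = 0x4B
  ',' = 0x2C → acc = 0x67
  '1' = 0x31 → acc = 0x56
  '4' = 0x34 → acc = 0x62
  '6' = 0x36 → acc = 0x54
  '4' = 0x34 → acc = 0x60
  '4' = 0x34 → acc = 0x54
  ',' = 0x2C → acc = 0x78
  '3' = 0x33 → acc = 0x4B
  '2' = 0x32 → acc = 0x79
  '1' = 0x31 → acc = 0x48
  '0' = 0x30 → acc = 0x78
  '4' = 0x34 → acc = 0x4C
  ',' = 0x2C → acc = 0x60
  '3' = 0x33 → acc = 0x53
  '8' = 0x38 → acc = 0x6B
  '1' = 0x31 → acc = 0x5A
Checksum = 0x5A.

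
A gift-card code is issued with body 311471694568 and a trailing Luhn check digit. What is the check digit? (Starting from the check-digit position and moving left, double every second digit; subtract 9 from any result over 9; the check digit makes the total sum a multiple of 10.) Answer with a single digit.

Partial digits right→left: 8 6 5 4 9 6 1 7 4 1 1 3
Double every second digit counting from the check-digit position (so the 1st, 3rd, 5th, ... of the partial from the right).
  doubled (with −9 where >9): 7 1 9 2 8 2 → sum 29
  kept as-is: 6 4 6 7 1 3 → sum 27
Total = 29 + 27 = 56.
Check digit = (10 − (56 mod 10)) mod 10 = 4.

4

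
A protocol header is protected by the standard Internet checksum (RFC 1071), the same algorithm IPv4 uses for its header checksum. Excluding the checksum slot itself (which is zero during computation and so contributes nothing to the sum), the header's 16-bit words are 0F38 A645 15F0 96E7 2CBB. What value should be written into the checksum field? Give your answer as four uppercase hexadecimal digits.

One's-complement addition (fold any carry out of bit 15 back into bit 0):
  0x0F38 + 0xA645 = 0x0B57D
  0xB57D + 0x15F0 = 0x0CB6D
  0xCB6D + 0x96E7 = 0x16254 → wrap carry → 0x6255
  0x6255 + 0x2CBB = 0x08F10
One's-complement sum = 0x8F10.
Checksum = ~0x8F10 & 0xFFFF = 0x70EF.

70EF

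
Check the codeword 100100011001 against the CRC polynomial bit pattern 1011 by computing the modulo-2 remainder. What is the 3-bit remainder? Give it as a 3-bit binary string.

000

Modulo-2 division of 100100011001 by 1011:
  pos 0: 1001 XOR 1011 = 0010
  pos 2: 1000 XOR 1011 = 0011
  pos 4: 1101 XOR 1011 = 0110
  pos 5: 1101 XOR 1011 = 0110
  pos 6: 1100 XOR 1011 = 0111
  pos 7: 1110 XOR 1011 = 0101
  pos 8: 1011 XOR 1011 = 0000
Remainder = 000 (zero — the frame passes the CRC check).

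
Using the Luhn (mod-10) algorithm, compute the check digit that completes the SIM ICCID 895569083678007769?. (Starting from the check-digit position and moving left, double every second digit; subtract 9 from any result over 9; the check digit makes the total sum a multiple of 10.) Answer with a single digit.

8

Partial digits right→left: 9 6 7 7 0 0 8 7 6 3 8 0 9 6 5 5 9 8
Double every second digit counting from the check-digit position (so the 1st, 3rd, 5th, ... of the partial from the right).
  doubled (with −9 where >9): 9 5 0 7 3 7 9 1 9 → sum 50
  kept as-is: 6 7 0 7 3 0 6 5 8 → sum 42
Total = 50 + 42 = 92.
Check digit = (10 − (92 mod 10)) mod 10 = 8.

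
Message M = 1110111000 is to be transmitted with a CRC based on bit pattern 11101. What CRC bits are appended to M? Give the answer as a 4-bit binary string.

Append 4 zeros: 11101110000000. Divide by 11101 (XOR where the leading bit is 1):
  pos 0: 11101 XOR 11101 = 00000
  pos 5: 11000 XOR 11101 = 00101
  pos 7: 10100 XOR 11101 = 01001
  pos 8: 10010 XOR 11101 = 01111
  pos 9: 11110 XOR 11101 = 00011
Remainder (last 4 bits) = 0011. This is the CRC / FCS.

0011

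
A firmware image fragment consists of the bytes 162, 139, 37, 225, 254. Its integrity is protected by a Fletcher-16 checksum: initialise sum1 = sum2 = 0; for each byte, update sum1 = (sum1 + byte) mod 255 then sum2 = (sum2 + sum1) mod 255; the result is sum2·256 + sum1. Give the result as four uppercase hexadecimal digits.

8D34

Running sums (mod 255):
  after byte 0 (162): sum1=162, sum2=162
  after byte 1 (139): sum1=46, sum2=208
  after byte 2 (37): sum1=83, sum2=36
  after byte 3 (225): sum1=53, sum2=89
  after byte 4 (254): sum1=52, sum2=141
Checksum = sum2·256 + sum1 = 141·256 + 52 = 36148 = 0x8D34.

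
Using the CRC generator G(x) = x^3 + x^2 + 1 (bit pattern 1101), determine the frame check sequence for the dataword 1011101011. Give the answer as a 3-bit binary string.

Append 3 zeros: 1011101011000. Divide by 1101 (XOR where the leading bit is 1):
  pos 0: 1011 XOR 1101 = 0110
  pos 1: 1101 XOR 1101 = 0000
  pos 6: 1011 XOR 1101 = 0110
  pos 7: 1100 XOR 1101 = 0001
Remainder (last 3 bits) = 100. This is the CRC / FCS.

100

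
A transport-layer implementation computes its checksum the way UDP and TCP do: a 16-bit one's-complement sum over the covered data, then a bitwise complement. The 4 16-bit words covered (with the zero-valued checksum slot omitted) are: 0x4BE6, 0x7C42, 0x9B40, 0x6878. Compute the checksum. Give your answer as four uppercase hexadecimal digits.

One's-complement addition (fold any carry out of bit 15 back into bit 0):
  0x4BE6 + 0x7C42 = 0x0C828
  0xC828 + 0x9B40 = 0x16368 → wrap carry → 0x6369
  0x6369 + 0x6878 = 0x0CBE1
One's-complement sum = 0xCBE1.
Checksum = ~0xCBE1 & 0xFFFF = 0x341E.

341E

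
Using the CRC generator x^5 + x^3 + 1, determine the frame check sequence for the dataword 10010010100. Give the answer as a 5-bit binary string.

01000

Append 5 zeros: 1001001010000000. Divide by 101001 (XOR where the leading bit is 1):
  pos 0: 100100 XOR 101001 = 001101
  pos 2: 110110 XOR 101001 = 011111
  pos 3: 111111 XOR 101001 = 010110
  pos 4: 101100 XOR 101001 = 000101
  pos 7: 101000 XOR 101001 = 000001
Remainder (last 5 bits) = 01000. This is the CRC / FCS.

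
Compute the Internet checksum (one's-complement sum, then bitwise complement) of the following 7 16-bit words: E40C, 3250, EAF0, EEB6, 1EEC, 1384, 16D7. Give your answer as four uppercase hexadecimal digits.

C6B3

One's-complement addition (fold any carry out of bit 15 back into bit 0):
  0xE40C + 0x3250 = 0x1165C → wrap carry → 0x165D
  0x165D + 0xEAF0 = 0x1014D → wrap carry → 0x014E
  0x014E + 0xEEB6 = 0x0F004
  0xF004 + 0x1EEC = 0x10EF0 → wrap carry → 0x0EF1
  0x0EF1 + 0x1384 = 0x02275
  0x2275 + 0x16D7 = 0x0394C
One's-complement sum = 0x394C.
Checksum = ~0x394C & 0xFFFF = 0xC6B3.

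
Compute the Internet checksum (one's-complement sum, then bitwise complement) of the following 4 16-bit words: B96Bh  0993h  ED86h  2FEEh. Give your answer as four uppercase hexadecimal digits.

1F8C

One's-complement addition (fold any carry out of bit 15 back into bit 0):
  0xB96B + 0x0993 = 0x0C2FE
  0xC2FE + 0xED86 = 0x1B084 → wrap carry → 0xB085
  0xB085 + 0x2FEE = 0x0E073
One's-complement sum = 0xE073.
Checksum = ~0xE073 & 0xFFFF = 0x1F8C.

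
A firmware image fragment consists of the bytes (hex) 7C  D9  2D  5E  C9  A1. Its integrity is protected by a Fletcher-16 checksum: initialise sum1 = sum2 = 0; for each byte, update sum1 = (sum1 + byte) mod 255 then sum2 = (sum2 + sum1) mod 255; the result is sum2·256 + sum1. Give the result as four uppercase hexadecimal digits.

Running sums (mod 255):
  after byte 0 (7C): sum1=124, sum2=124
  after byte 1 (D9): sum1=86, sum2=210
  after byte 2 (2D): sum1=131, sum2=86
  after byte 3 (5E): sum1=225, sum2=56
  after byte 4 (C9): sum1=171, sum2=227
  after byte 5 (A1): sum1=77, sum2=49
Checksum = sum2·256 + sum1 = 49·256 + 77 = 12621 = 0x314D.

314D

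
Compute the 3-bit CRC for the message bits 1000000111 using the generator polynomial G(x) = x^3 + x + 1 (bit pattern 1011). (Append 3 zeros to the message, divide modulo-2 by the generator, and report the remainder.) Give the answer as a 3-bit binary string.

Append 3 zeros: 1000000111000. Divide by 1011 (XOR where the leading bit is 1):
  pos 0: 1000 XOR 1011 = 0011
  pos 2: 1100 XOR 1011 = 0111
  pos 3: 1110 XOR 1011 = 0101
  pos 4: 1011 XOR 1011 = 0000
  pos 8: 1100 XOR 1011 = 0111
  pos 9: 1110 XOR 1011 = 0101
Remainder (last 3 bits) = 101. This is the CRC / FCS.

101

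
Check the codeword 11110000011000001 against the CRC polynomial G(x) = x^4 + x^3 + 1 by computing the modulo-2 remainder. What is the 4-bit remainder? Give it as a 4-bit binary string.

Modulo-2 division of 11110000011000001 by 11001:
  pos 0: 11110 XOR 11001 = 00111
  pos 2: 11100 XOR 11001 = 00101
  pos 4: 10100 XOR 11001 = 01101
  pos 5: 11011 XOR 11001 = 00010
  pos 8: 10100 XOR 11001 = 01101
  pos 9: 11010 XOR 11001 = 00011
  pos 12: 11001 XOR 11001 = 00000
Remainder = 0000 (zero — the frame passes the CRC check).

0000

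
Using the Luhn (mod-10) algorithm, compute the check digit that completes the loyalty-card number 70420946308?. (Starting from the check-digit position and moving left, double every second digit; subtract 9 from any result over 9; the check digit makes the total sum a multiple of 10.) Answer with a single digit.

Partial digits right→left: 8 0 3 6 4 9 0 2 4 0 7
Double every second digit counting from the check-digit position (so the 1st, 3rd, 5th, ... of the partial from the right).
  doubled (with −9 where >9): 7 6 8 0 8 5 → sum 34
  kept as-is: 0 6 9 2 0 → sum 17
Total = 34 + 17 = 51.
Check digit = (10 − (51 mod 10)) mod 10 = 9.

9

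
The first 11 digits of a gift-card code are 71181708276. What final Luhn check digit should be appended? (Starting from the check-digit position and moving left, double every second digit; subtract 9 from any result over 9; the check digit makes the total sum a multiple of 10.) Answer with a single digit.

Partial digits right→left: 6 7 2 8 0 7 1 8 1 1 7
Double every second digit counting from the check-digit position (so the 1st, 3rd, 5th, ... of the partial from the right).
  doubled (with −9 where >9): 3 4 0 2 2 5 → sum 16
  kept as-is: 7 8 7 8 1 → sum 31
Total = 16 + 31 = 47.
Check digit = (10 − (47 mod 10)) mod 10 = 3.

3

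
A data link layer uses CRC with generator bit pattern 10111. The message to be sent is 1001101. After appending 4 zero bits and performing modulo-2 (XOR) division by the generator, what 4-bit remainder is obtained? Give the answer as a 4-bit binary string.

Append 4 zeros: 10011010000. Divide by 10111 (XOR where the leading bit is 1):
  pos 0: 10011 XOR 10111 = 00100
  pos 2: 10001 XOR 10111 = 00110
  pos 4: 11000 XOR 10111 = 01111
  pos 5: 11110 XOR 10111 = 01001
  pos 6: 10010 XOR 10111 = 00101
Remainder (last 4 bits) = 0101. This is the CRC / FCS.

0101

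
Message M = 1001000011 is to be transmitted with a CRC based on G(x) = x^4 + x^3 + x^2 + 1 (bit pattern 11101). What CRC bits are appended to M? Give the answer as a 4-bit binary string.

1100

Append 4 zeros: 10010000110000. Divide by 11101 (XOR where the leading bit is 1):
  pos 0: 10010 XOR 11101 = 01111
  pos 1: 11110 XOR 11101 = 00011
  pos 4: 11001 XOR 11101 = 00100
  pos 6: 10010 XOR 11101 = 01111
  pos 7: 11110 XOR 11101 = 00011
Remainder (last 4 bits) = 1100. This is the CRC / FCS.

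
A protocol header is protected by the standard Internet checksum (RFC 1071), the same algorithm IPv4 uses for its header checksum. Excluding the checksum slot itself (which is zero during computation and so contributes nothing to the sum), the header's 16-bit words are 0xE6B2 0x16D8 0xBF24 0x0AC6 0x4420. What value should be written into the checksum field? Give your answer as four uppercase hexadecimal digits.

F469

One's-complement addition (fold any carry out of bit 15 back into bit 0):
  0xE6B2 + 0x16D8 = 0x0FD8A
  0xFD8A + 0xBF24 = 0x1BCAE → wrap carry → 0xBCAF
  0xBCAF + 0x0AC6 = 0x0C775
  0xC775 + 0x4420 = 0x10B95 → wrap carry → 0x0B96
One's-complement sum = 0x0B96.
Checksum = ~0x0B96 & 0xFFFF = 0xF469.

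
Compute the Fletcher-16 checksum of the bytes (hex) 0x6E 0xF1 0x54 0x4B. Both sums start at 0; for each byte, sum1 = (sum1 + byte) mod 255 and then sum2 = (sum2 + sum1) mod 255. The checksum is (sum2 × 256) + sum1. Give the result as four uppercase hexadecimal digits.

8300

Running sums (mod 255):
  after byte 0 (0x6E): sum1=110, sum2=110
  after byte 1 (0xF1): sum1=96, sum2=206
  after byte 2 (0x54): sum1=180, sum2=131
  after byte 3 (0x4B): sum1=0, sum2=131
Checksum = sum2·256 + sum1 = 131·256 + 0 = 33536 = 0x8300.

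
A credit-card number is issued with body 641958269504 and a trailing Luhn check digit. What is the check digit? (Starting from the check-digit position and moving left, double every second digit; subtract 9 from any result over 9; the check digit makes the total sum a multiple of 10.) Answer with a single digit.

1

Partial digits right→left: 4 0 5 9 6 2 8 5 9 1 4 6
Double every second digit counting from the check-digit position (so the 1st, 3rd, 5th, ... of the partial from the right).
  doubled (with −9 where >9): 8 1 3 7 9 8 → sum 36
  kept as-is: 0 9 2 5 1 6 → sum 23
Total = 36 + 23 = 59.
Check digit = (10 − (59 mod 10)) mod 10 = 1.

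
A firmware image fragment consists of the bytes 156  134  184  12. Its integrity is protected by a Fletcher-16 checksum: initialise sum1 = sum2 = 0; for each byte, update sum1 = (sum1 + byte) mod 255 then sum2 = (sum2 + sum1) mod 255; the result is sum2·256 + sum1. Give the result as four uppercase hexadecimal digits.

Running sums (mod 255):
  after byte 0 (156): sum1=156, sum2=156
  after byte 1 (134): sum1=35, sum2=191
  after byte 2 (184): sum1=219, sum2=155
  after byte 3 (12): sum1=231, sum2=131
Checksum = sum2·256 + sum1 = 131·256 + 231 = 33767 = 0x83E7.

83E7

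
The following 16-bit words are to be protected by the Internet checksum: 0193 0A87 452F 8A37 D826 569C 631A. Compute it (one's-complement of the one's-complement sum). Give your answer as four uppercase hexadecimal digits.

92A1

One's-complement addition (fold any carry out of bit 15 back into bit 0):
  0x0193 + 0x0A87 = 0x00C1A
  0x0C1A + 0x452F = 0x05149
  0x5149 + 0x8A37 = 0x0DB80
  0xDB80 + 0xD826 = 0x1B3A6 → wrap carry → 0xB3A7
  0xB3A7 + 0x569C = 0x10A43 → wrap carry → 0x0A44
  0x0A44 + 0x631A = 0x06D5E
One's-complement sum = 0x6D5E.
Checksum = ~0x6D5E & 0xFFFF = 0x92A1.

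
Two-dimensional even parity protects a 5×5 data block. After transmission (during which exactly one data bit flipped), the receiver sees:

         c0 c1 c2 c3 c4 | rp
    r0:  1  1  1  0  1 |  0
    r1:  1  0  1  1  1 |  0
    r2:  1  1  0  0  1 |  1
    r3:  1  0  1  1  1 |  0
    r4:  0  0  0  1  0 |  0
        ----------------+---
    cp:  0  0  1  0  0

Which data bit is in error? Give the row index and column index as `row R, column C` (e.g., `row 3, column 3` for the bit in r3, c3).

row 4, column 3

Recompute each row's even parity and compare to rp:
  r0: data parity 0, sent rp 0 → ok
  r1: data parity 0, sent rp 0 → ok
  r2: data parity 1, sent rp 1 → ok
  r3: data parity 0, sent rp 0 → ok
  r4: data parity 1, sent rp 0 → mismatch
Recompute each column's even parity and compare to cp:
  c0: data parity 0, sent cp 0 → ok
  c1: data parity 0, sent cp 0 → ok
  c2: data parity 1, sent cp 1 → ok
  c3: data parity 1, sent cp 0 → mismatch
  c4: data parity 0, sent cp 0 → ok
Exactly one row (r4) and one column (c3) fail → the flipped bit is at their intersection.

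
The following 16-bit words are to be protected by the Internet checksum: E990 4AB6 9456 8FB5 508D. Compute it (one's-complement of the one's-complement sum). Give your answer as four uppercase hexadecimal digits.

571F

One's-complement addition (fold any carry out of bit 15 back into bit 0):
  0xE990 + 0x4AB6 = 0x13446 → wrap carry → 0x3447
  0x3447 + 0x9456 = 0x0C89D
  0xC89D + 0x8FB5 = 0x15852 → wrap carry → 0x5853
  0x5853 + 0x508D = 0x0A8E0
One's-complement sum = 0xA8E0.
Checksum = ~0xA8E0 & 0xFFFF = 0x571F.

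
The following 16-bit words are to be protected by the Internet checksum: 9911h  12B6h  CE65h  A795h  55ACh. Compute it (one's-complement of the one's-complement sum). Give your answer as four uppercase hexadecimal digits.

8890

One's-complement addition (fold any carry out of bit 15 back into bit 0):
  0x9911 + 0x12B6 = 0x0ABC7
  0xABC7 + 0xCE65 = 0x17A2C → wrap carry → 0x7A2D
  0x7A2D + 0xA795 = 0x121C2 → wrap carry → 0x21C3
  0x21C3 + 0x55AC = 0x0776F
One's-complement sum = 0x776F.
Checksum = ~0x776F & 0xFFFF = 0x8890.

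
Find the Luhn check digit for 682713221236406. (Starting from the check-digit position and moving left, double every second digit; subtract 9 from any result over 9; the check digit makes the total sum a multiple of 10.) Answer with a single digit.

0

Partial digits right→left: 6 0 4 6 3 2 1 2 2 3 1 7 2 8 6
Double every second digit counting from the check-digit position (so the 1st, 3rd, 5th, ... of the partial from the right).
  doubled (with −9 where >9): 3 8 6 2 4 2 4 3 → sum 32
  kept as-is: 0 6 2 2 3 7 8 → sum 28
Total = 32 + 28 = 60.
Check digit = (10 − (60 mod 10)) mod 10 = 0.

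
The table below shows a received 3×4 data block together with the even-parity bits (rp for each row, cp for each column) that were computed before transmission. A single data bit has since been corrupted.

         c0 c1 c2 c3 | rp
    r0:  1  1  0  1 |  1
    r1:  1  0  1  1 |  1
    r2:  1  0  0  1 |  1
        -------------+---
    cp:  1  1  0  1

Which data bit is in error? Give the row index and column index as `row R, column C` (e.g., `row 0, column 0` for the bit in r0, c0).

row 2, column 2

Recompute each row's even parity and compare to rp:
  r0: data parity 1, sent rp 1 → ok
  r1: data parity 1, sent rp 1 → ok
  r2: data parity 0, sent rp 1 → mismatch
Recompute each column's even parity and compare to cp:
  c0: data parity 1, sent cp 1 → ok
  c1: data parity 1, sent cp 1 → ok
  c2: data parity 1, sent cp 0 → mismatch
  c3: data parity 1, sent cp 1 → ok
Exactly one row (r2) and one column (c2) fail → the flipped bit is at their intersection.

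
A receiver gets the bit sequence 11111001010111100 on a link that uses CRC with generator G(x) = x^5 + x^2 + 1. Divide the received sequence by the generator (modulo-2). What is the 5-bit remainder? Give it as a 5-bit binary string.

11100

Modulo-2 division of 11111001010111100 by 100101:
  pos 0: 111110 XOR 100101 = 011011
  pos 1: 110110 XOR 100101 = 010011
  pos 2: 100111 XOR 100101 = 000010
  pos 6: 100101 XOR 100101 = 000000
Remainder = 11100 (nonzero — an error is detected).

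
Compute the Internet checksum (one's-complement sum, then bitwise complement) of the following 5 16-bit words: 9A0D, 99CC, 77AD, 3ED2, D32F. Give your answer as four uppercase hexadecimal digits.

4276

One's-complement addition (fold any carry out of bit 15 back into bit 0):
  0x9A0D + 0x99CC = 0x133D9 → wrap carry → 0x33DA
  0x33DA + 0x77AD = 0x0AB87
  0xAB87 + 0x3ED2 = 0x0EA59
  0xEA59 + 0xD32F = 0x1BD88 → wrap carry → 0xBD89
One's-complement sum = 0xBD89.
Checksum = ~0xBD89 & 0xFFFF = 0x4276.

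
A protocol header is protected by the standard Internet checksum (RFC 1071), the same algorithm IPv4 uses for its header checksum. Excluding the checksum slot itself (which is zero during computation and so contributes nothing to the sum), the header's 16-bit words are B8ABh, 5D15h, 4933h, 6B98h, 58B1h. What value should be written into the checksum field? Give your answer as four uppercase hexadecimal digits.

DCC1

One's-complement addition (fold any carry out of bit 15 back into bit 0):
  0xB8AB + 0x5D15 = 0x115C0 → wrap carry → 0x15C1
  0x15C1 + 0x4933 = 0x05EF4
  0x5EF4 + 0x6B98 = 0x0CA8C
  0xCA8C + 0x58B1 = 0x1233D → wrap carry → 0x233E
One's-complement sum = 0x233E.
Checksum = ~0x233E & 0xFFFF = 0xDCC1.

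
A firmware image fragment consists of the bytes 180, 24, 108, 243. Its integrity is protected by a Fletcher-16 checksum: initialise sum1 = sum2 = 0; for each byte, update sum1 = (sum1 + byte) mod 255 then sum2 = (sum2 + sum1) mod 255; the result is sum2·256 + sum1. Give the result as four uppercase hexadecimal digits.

E72D

Running sums (mod 255):
  after byte 0 (180): sum1=180, sum2=180
  after byte 1 (24): sum1=204, sum2=129
  after byte 2 (108): sum1=57, sum2=186
  after byte 3 (243): sum1=45, sum2=231
Checksum = sum2·256 + sum1 = 231·256 + 45 = 59181 = 0xE72D.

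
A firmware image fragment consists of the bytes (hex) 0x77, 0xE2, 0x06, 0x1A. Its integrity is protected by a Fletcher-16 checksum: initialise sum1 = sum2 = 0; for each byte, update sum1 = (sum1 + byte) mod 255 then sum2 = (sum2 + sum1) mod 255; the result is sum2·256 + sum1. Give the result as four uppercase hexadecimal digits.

AC7A

Running sums (mod 255):
  after byte 0 (0x77): sum1=119, sum2=119
  after byte 1 (0xE2): sum1=90, sum2=209
  after byte 2 (0x06): sum1=96, sum2=50
  after byte 3 (0x1A): sum1=122, sum2=172
Checksum = sum2·256 + sum1 = 172·256 + 122 = 44154 = 0xAC7A.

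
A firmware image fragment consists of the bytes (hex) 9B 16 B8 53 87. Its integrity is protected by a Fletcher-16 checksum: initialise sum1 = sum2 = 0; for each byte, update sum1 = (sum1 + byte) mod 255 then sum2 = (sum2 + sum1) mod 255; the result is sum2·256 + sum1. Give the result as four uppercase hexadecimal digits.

BA45

Running sums (mod 255):
  after byte 0 (9B): sum1=155, sum2=155
  after byte 1 (16): sum1=177, sum2=77
  after byte 2 (B8): sum1=106, sum2=183
  after byte 3 (53): sum1=189, sum2=117
  after byte 4 (87): sum1=69, sum2=186
Checksum = sum2·256 + sum1 = 186·256 + 69 = 47685 = 0xBA45.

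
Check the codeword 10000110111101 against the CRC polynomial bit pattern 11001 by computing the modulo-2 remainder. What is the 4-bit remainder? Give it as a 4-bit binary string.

Modulo-2 division of 10000110111101 by 11001:
  pos 0: 10000 XOR 11001 = 01001
  pos 1: 10011 XOR 11001 = 01010
  pos 2: 10101 XOR 11001 = 01100
  pos 3: 11000 XOR 11001 = 00001
  pos 7: 11111 XOR 11001 = 00110
  pos 9: 11001 XOR 11001 = 00000
Remainder = 0000 (zero — the frame passes the CRC check).

0000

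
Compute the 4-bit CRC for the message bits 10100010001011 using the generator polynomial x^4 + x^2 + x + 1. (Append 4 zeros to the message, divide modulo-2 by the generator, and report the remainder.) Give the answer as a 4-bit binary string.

0101

Append 4 zeros: 101000100010110000. Divide by 10111 (XOR where the leading bit is 1):
  pos 0: 10100 XOR 10111 = 00011
  pos 3: 11010 XOR 10111 = 01101
  pos 4: 11010 XOR 10111 = 01101
  pos 5: 11010 XOR 10111 = 01101
  pos 6: 11011 XOR 10111 = 01100
  pos 7: 11000 XOR 10111 = 01111
  pos 8: 11111 XOR 10111 = 01000
  pos 9: 10001 XOR 10111 = 00110
  pos 11: 11000 XOR 10111 = 01111
  pos 12: 11110 XOR 10111 = 01001
  pos 13: 10010 XOR 10111 = 00101
Remainder (last 4 bits) = 0101. This is the CRC / FCS.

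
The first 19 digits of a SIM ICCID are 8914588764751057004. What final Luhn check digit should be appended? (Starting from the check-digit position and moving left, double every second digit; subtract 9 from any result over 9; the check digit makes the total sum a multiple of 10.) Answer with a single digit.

Partial digits right→left: 4 0 0 7 5 0 1 5 7 4 6 7 8 8 5 4 1 9 8
Double every second digit counting from the check-digit position (so the 1st, 3rd, 5th, ... of the partial from the right).
  doubled (with −9 where >9): 8 0 1 2 5 3 7 1 2 7 → sum 36
  kept as-is: 0 7 0 5 4 7 8 4 9 → sum 44
Total = 36 + 44 = 80.
Check digit = (10 − (80 mod 10)) mod 10 = 0.

0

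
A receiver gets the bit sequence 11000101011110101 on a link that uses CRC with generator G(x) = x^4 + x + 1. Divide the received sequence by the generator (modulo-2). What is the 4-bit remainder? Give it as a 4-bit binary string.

0000

Modulo-2 division of 11000101011110101 by 10011:
  pos 0: 11000 XOR 10011 = 01011
  pos 1: 10111 XOR 10011 = 00100
  pos 3: 10001 XOR 10011 = 00010
  pos 6: 10011 XOR 10011 = 00000
  pos 11: 11010 XOR 10011 = 01001
  pos 12: 10011 XOR 10011 = 00000
Remainder = 0000 (zero — the frame passes the CRC check).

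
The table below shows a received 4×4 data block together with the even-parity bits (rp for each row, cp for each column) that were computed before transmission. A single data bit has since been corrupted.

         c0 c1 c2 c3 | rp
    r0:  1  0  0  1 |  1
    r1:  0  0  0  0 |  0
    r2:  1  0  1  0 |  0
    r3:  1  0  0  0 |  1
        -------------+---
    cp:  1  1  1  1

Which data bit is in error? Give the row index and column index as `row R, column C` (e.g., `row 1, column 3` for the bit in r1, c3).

Recompute each row's even parity and compare to rp:
  r0: data parity 0, sent rp 1 → mismatch
  r1: data parity 0, sent rp 0 → ok
  r2: data parity 0, sent rp 0 → ok
  r3: data parity 1, sent rp 1 → ok
Recompute each column's even parity and compare to cp:
  c0: data parity 1, sent cp 1 → ok
  c1: data parity 0, sent cp 1 → mismatch
  c2: data parity 1, sent cp 1 → ok
  c3: data parity 1, sent cp 1 → ok
Exactly one row (r0) and one column (c1) fail → the flipped bit is at their intersection.

row 0, column 1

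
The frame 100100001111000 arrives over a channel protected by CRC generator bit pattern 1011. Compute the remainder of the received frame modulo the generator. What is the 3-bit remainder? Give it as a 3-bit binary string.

000

Modulo-2 division of 100100001111000 by 1011:
  pos 0: 1001 XOR 1011 = 0010
  pos 2: 1000 XOR 1011 = 0011
  pos 4: 1100 XOR 1011 = 0111
  pos 5: 1111 XOR 1011 = 0100
  pos 6: 1001 XOR 1011 = 0010
  pos 8: 1011 XOR 1011 = 0000
Remainder = 000 (zero — the frame passes the CRC check).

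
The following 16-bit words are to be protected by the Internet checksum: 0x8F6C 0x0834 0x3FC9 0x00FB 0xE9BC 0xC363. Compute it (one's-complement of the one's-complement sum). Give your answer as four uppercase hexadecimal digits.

7A7A

One's-complement addition (fold any carry out of bit 15 back into bit 0):
  0x8F6C + 0x0834 = 0x097A0
  0x97A0 + 0x3FC9 = 0x0D769
  0xD769 + 0x00FB = 0x0D864
  0xD864 + 0xE9BC = 0x1C220 → wrap carry → 0xC221
  0xC221 + 0xC363 = 0x18584 → wrap carry → 0x8585
One's-complement sum = 0x8585.
Checksum = ~0x8585 & 0xFFFF = 0x7A7A.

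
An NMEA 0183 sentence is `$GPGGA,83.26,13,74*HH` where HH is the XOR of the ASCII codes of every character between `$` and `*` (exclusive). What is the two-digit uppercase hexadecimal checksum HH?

5A

XOR the ASCII codes of the payload characters:
  'G' = 0x47 → acc = 0x47
  'P' = 0x50 → acc = 0x17
  'G' = 0x47 → acc = 0x50
  'G' = 0x47 → acc = 0x17
  'A' = 0x41 → acc = 0x56
  ',' = 0x2C → acc = 0x7A
  '8' = 0x38 → acc = 0x42
  '3' = 0x33 → acc = 0x71
  '.' = 0x2E → acc = 0x5F
  '2' = 0x32 → acc = 0x6D
  '6' = 0x36 → acc = 0x5B
  ',' = 0x2C → acc = 0x77
  '1' = 0x31 → acc = 0x46
  '3' = 0x33 → acc = 0x75
  ',' = 0x2C → acc = 0x59
  '7' = 0x37 → acc = 0x6E
  '4' = 0x34 → acc = 0x5A
Checksum = 0x5A.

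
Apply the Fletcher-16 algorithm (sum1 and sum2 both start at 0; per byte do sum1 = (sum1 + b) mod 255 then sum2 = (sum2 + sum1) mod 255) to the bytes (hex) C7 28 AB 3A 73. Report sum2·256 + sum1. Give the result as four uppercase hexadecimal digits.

Running sums (mod 255):
  after byte 0 (C7): sum1=199, sum2=199
  after byte 1 (28): sum1=239, sum2=183
  after byte 2 (AB): sum1=155, sum2=83
  after byte 3 (3A): sum1=213, sum2=41
  after byte 4 (73): sum1=73, sum2=114
Checksum = sum2·256 + sum1 = 114·256 + 73 = 29257 = 0x7249.

7249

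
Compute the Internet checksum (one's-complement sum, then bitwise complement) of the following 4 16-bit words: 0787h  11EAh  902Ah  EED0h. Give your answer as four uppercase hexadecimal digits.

6793

One's-complement addition (fold any carry out of bit 15 back into bit 0):
  0x0787 + 0x11EA = 0x01971
  0x1971 + 0x902A = 0x0A99B
  0xA99B + 0xEED0 = 0x1986B → wrap carry → 0x986C
One's-complement sum = 0x986C.
Checksum = ~0x986C & 0xFFFF = 0x6793.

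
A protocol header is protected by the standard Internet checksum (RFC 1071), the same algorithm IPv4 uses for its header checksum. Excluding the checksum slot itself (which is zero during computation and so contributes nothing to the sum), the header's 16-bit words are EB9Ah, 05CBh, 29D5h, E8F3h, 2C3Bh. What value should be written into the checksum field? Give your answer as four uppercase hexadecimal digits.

One's-complement addition (fold any carry out of bit 15 back into bit 0):
  0xEB9A + 0x05CB = 0x0F165
  0xF165 + 0x29D5 = 0x11B3A → wrap carry → 0x1B3B
  0x1B3B + 0xE8F3 = 0x1042E → wrap carry → 0x042F
  0x042F + 0x2C3B = 0x0306A
One's-complement sum = 0x306A.
Checksum = ~0x306A & 0xFFFF = 0xCF95.

CF95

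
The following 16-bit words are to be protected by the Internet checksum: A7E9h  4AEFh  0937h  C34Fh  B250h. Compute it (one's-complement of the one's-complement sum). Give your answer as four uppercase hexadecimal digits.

One's-complement addition (fold any carry out of bit 15 back into bit 0):
  0xA7E9 + 0x4AEF = 0x0F2D8
  0xF2D8 + 0x0937 = 0x0FC0F
  0xFC0F + 0xC34F = 0x1BF5E → wrap carry → 0xBF5F
  0xBF5F + 0xB250 = 0x171AF → wrap carry → 0x71B0
One's-complement sum = 0x71B0.
Checksum = ~0x71B0 & 0xFFFF = 0x8E4F.

8E4F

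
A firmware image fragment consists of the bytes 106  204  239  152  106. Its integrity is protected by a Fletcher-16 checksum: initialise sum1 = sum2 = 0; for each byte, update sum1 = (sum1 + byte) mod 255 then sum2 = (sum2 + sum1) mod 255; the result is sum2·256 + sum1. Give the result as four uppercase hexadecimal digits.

B22A

Running sums (mod 255):
  after byte 0 (106): sum1=106, sum2=106
  after byte 1 (204): sum1=55, sum2=161
  after byte 2 (239): sum1=39, sum2=200
  after byte 3 (152): sum1=191, sum2=136
  after byte 4 (106): sum1=42, sum2=178
Checksum = sum2·256 + sum1 = 178·256 + 42 = 45610 = 0xB22A.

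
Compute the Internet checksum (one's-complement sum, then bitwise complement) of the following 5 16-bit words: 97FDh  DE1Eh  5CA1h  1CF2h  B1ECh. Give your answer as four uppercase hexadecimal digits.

5E63

One's-complement addition (fold any carry out of bit 15 back into bit 0):
  0x97FD + 0xDE1E = 0x1761B → wrap carry → 0x761C
  0x761C + 0x5CA1 = 0x0D2BD
  0xD2BD + 0x1CF2 = 0x0EFAF
  0xEFAF + 0xB1EC = 0x1A19B → wrap carry → 0xA19C
One's-complement sum = 0xA19C.
Checksum = ~0xA19C & 0xFFFF = 0x5E63.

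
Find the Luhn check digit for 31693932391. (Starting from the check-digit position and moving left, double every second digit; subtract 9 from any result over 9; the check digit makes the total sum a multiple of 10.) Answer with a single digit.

1

Partial digits right→left: 1 9 3 2 3 9 3 9 6 1 3
Double every second digit counting from the check-digit position (so the 1st, 3rd, 5th, ... of the partial from the right).
  doubled (with −9 where >9): 2 6 6 6 3 6 → sum 29
  kept as-is: 9 2 9 9 1 → sum 30
Total = 29 + 30 = 59.
Check digit = (10 − (59 mod 10)) mod 10 = 1.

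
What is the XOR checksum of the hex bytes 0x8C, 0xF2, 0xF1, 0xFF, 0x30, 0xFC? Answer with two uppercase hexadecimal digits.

BC

XOR the bytes together:
  start with 0x8C
  0x8C ⊕ 0xF2 = 0x7E
  0x7E ⊕ 0xF1 = 0x8F
  0x8F ⊕ 0xFF = 0x70
  0x70 ⊕ 0x30 = 0x40
  0x40 ⊕ 0xFC = 0xBC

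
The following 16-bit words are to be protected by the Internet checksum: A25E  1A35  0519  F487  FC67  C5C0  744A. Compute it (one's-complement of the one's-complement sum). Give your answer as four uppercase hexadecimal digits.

One's-complement addition (fold any carry out of bit 15 back into bit 0):
  0xA25E + 0x1A35 = 0x0BC93
  0xBC93 + 0x0519 = 0x0C1AC
  0xC1AC + 0xF487 = 0x1B633 → wrap carry → 0xB634
  0xB634 + 0xFC67 = 0x1B29B → wrap carry → 0xB29C
  0xB29C + 0xC5C0 = 0x1785C → wrap carry → 0x785D
  0x785D + 0x744A = 0x0ECA7
One's-complement sum = 0xECA7.
Checksum = ~0xECA7 & 0xFFFF = 0x1358.

1358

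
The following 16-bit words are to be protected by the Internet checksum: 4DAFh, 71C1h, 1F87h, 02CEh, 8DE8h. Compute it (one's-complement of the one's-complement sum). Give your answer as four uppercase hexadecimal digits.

9051

One's-complement addition (fold any carry out of bit 15 back into bit 0):
  0x4DAF + 0x71C1 = 0x0BF70
  0xBF70 + 0x1F87 = 0x0DEF7
  0xDEF7 + 0x02CE = 0x0E1C5
  0xE1C5 + 0x8DE8 = 0x16FAD → wrap carry → 0x6FAE
One's-complement sum = 0x6FAE.
Checksum = ~0x6FAE & 0xFFFF = 0x9051.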